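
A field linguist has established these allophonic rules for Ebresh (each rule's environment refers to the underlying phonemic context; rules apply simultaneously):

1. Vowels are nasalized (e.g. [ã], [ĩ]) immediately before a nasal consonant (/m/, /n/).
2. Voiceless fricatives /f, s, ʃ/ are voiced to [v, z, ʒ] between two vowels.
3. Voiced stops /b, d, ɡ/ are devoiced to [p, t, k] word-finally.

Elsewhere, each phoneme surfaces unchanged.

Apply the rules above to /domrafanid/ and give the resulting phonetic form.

/d/ — word-initial; rule 3 does not apply here → [d].
/o/ (between /d/ and /m/): before a nasal consonant, so rule 1 applies → [õ].
/m/ — not in any rule's target class → [m].
/r/ — not in any rule's target class → [r].
/a/ — between /r/ and /f/; rule 1 does not apply here → [a].
/f/ (between /a/ and /a/) occurs between two vowels → [v] by rule 2.
/a/ (between /f/ and /n/) occurs before a nasal consonant → [ã] by rule 1.
/n/ — not in any rule's target class → [n].
/i/ (between /n/ and /d/) is in the target of rule 1 but the environment (before a nasal consonant) is not met → [i].
Rule 3 applies to /d/ (word-final: word-finally) → [t].

[dõmravãnit]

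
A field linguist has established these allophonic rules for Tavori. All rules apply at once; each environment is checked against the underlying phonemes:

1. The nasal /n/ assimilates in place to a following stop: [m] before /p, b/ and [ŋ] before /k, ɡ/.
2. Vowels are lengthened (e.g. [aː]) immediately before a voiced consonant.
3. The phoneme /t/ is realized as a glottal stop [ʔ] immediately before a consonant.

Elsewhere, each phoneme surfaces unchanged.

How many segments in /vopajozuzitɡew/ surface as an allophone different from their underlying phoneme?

5

Segments that undergo a rule: /a/ → [aː] (rule 2); /o/ → [oː] (rule 2); /u/ → [uː] (rule 2); /t/ → [ʔ] (rule 3); /e/ → [eː] (rule 2).
All other segments surface unchanged.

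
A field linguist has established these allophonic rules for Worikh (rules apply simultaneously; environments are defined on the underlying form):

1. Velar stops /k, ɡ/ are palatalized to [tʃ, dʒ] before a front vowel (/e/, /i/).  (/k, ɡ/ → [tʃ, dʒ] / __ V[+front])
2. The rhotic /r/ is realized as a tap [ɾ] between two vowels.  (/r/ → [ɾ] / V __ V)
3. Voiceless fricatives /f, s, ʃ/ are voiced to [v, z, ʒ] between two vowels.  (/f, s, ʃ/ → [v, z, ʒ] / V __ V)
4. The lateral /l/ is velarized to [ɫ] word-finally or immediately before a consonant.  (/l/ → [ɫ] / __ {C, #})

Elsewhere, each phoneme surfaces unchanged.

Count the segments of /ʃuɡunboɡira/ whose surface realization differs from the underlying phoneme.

Segments that undergo a rule: /ɡ/ → [dʒ] (rule 1); /r/ → [ɾ] (rule 2).
All other segments surface unchanged.

2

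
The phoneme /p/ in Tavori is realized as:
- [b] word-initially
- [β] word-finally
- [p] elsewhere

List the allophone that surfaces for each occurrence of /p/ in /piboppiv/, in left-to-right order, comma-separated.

[b], [p], [p]

Occurrence 1 (position 1): word-initially → [b].
Occurrence 2 (position 5): no conditioning environment matches → elsewhere allophone [p].
Occurrence 3 (position 6): no conditioning environment matches → elsewhere allophone [p].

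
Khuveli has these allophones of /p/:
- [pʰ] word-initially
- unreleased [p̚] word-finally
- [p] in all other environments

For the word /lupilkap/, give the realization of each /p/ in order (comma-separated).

Occurrence 1 (position 3): no conditioning environment matches → elsewhere allophone [p].
Occurrence 2 (position 8): word-finally → [p̚].

[p], [p̚]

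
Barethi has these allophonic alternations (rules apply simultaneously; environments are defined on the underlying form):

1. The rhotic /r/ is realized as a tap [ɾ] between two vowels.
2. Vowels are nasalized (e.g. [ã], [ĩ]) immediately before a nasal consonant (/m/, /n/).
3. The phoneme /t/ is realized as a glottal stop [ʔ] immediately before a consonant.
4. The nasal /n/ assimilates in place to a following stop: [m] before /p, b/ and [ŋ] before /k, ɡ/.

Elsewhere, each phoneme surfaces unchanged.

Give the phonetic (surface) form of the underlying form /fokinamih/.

[fokĩnãmih]

/o/ (between /f/ and /k/): rule 2 targets it, but not before a nasal consonant → unchanged [o].
/i/ (between /k/ and /n/) occurs before a nasal consonant → [ĩ] by rule 2.
/n/ (between /i/ and /a/): rule 4 targets it, but not before a labial or velar stop → unchanged [n].
/a/ meets the environment for rule 2 (before a nasal consonant) → [ã].
/i/ — between /m/ and /h/; rule 2 does not apply here → [i].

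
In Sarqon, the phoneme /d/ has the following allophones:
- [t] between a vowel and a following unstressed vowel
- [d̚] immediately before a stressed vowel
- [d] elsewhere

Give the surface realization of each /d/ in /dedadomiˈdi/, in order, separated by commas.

Occurrence 1 (position 1): no conditioning environment matches → elsewhere allophone [d].
Occurrence 2 (position 3): between a vowel and a following unstressed vowel → [t].
Occurrence 3 (position 5): between a vowel and a following unstressed vowel → [t].
Occurrence 4 (position 9): immediately before a stressed vowel → [d̚].

[d], [t], [t], [d̚]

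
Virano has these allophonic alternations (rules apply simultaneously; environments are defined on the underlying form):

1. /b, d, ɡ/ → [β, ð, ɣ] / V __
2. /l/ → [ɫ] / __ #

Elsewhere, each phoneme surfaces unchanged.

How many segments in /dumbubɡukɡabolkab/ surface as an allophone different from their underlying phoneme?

3

Segments that undergo a rule: /b/ → [β] (rule 1); /b/ → [β] (rule 1); /b/ → [β] (rule 1).
All other segments surface unchanged.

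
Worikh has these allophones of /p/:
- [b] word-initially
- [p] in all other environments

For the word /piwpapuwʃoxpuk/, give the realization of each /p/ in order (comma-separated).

[b], [p], [p], [p]

Occurrence 1 (position 1): word-initially → [b].
Occurrence 2 (position 4): no conditioning environment matches → elsewhere allophone [p].
Occurrence 3 (position 6): no conditioning environment matches → elsewhere allophone [p].
Occurrence 4 (position 12): no conditioning environment matches → elsewhere allophone [p].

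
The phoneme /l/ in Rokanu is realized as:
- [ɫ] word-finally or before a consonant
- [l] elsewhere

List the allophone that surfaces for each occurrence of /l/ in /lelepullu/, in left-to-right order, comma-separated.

Occurrence 1 (position 1): no conditioning environment matches → elsewhere allophone [l].
Occurrence 2 (position 3): no conditioning environment matches → elsewhere allophone [l].
Occurrence 3 (position 7): word-finally or before a consonant → [ɫ].
Occurrence 4 (position 8): no conditioning environment matches → elsewhere allophone [l].

[l], [l], [ɫ], [l]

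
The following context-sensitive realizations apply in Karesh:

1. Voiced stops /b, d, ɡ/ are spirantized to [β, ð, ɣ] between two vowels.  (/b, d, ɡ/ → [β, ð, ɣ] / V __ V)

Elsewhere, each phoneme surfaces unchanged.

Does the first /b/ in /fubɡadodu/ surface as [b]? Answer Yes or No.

/b/ (between /u/ and /ɡ/) is in the target of rule 1 but the environment (between two vowels) is not met → [b].
The actual realization is [b], which matches [b].

Yes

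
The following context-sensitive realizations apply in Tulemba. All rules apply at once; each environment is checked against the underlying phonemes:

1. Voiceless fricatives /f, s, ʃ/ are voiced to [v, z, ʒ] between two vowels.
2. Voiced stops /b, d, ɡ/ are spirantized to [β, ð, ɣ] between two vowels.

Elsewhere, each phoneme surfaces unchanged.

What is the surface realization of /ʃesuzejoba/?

/ʃ/ (word-initial): rule 1 targets it, but not between two vowels → unchanged [ʃ].
/e/ (between /ʃ/ and /s/): no rule targets it → [e].
/s/ (between /e/ and /u/): between two vowels, so rule 1 applies → [z].
/u/ stays [u].
/z/ — not in any rule's target class → [z].
/e/ (between /z/ and /j/) is unaffected → [e].
/j/ (between /e/ and /o/) is unaffected → [j].
/o/ stays [o].
Rule 2 applies to /b/ (between /o/ and /a/: between two vowels) → [β].
/a/ — not in any rule's target class → [a].

[ʃezuzejoβa]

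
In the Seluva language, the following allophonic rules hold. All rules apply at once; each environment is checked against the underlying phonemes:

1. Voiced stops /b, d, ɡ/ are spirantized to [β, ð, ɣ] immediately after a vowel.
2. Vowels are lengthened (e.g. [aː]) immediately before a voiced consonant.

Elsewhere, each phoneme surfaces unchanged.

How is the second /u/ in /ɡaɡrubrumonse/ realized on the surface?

[uː]

/u/ — between /r/ and /m/, before a voiced consonant — surfaces as [uː] (rule 2).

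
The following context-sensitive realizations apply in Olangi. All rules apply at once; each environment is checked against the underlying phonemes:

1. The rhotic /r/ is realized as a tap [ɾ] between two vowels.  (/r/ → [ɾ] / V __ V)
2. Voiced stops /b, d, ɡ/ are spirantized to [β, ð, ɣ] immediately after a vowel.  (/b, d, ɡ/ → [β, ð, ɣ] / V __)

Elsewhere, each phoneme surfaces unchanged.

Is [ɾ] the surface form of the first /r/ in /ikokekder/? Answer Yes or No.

/r/ — word-final; rule 1 does not apply here → [r].
The actual realization is [r], not [ɾ].

No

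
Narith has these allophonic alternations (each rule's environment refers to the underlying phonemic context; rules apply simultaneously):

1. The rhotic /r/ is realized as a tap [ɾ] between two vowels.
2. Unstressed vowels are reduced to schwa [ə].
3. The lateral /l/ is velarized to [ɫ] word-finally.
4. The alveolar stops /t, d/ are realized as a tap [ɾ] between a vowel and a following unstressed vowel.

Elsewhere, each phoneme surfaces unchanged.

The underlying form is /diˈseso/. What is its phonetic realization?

[dəˈsesə]

/d/ (word-initial) is in the target of rule 4 but the environment (between a vowel and a following unstressed vowel) is not met → [d].
/i/ (between /d/ and /s/) occurs in an unstressed syllable → [ə] by rule 2.
/s/ (between /i/ and /e/) is unaffected → [s].
/e/ (between /s/ and /s/): rule 2 targets it, but not in an unstressed syllable → unchanged [e].
/s/ (between /e/ and /o/): no rule targets it → [s].
/o/ meets the environment for rule 2 (in an unstressed syllable) → [ə].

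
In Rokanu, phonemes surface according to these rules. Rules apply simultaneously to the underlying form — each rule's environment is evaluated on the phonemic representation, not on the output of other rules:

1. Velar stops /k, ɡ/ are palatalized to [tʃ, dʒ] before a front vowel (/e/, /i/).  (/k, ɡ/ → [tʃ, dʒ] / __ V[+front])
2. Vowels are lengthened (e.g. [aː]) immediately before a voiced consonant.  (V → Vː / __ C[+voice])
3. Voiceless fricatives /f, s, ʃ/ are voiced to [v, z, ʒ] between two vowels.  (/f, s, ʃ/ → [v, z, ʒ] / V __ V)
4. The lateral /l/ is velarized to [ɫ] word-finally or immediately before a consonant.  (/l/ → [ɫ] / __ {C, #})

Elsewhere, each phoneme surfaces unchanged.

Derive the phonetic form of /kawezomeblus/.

[kaːweːzoːmeːblus]

/k/ (word-initial) is in the target of rule 1 but the environment (before a front vowel) is not met → [k].
/a/ — between /k/ and /w/, before a voiced consonant — surfaces as [aː] (rule 2).
/w/ stays [w].
/e/ meets the environment for rule 2 (before a voiced consonant) → [eː].
/z/ — not in any rule's target class → [z].
/o/ (between /z/ and /m/) occurs before a voiced consonant → [oː] by rule 2.
/m/ stays [m].
/e/ (between /m/ and /b/) occurs before a voiced consonant → [eː] by rule 2.
/b/ (between /e/ and /l/): no rule targets it → [b].
/l/ — between /b/ and /u/; rule 4 does not apply here → [l].
/u/ (between /l/ and /s/): rule 2 targets it, but not before a voiced consonant → unchanged [u].
/s/ — word-final; rule 3 does not apply here → [s].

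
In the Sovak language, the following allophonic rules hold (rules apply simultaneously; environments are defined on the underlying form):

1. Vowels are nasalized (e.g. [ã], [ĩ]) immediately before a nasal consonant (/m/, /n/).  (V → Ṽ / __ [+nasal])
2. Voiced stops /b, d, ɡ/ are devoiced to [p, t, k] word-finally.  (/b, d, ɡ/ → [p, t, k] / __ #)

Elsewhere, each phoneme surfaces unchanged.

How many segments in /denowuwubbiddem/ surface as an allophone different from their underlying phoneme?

Segments that undergo a rule: /e/ → [ẽ] (rule 1); /e/ → [ẽ] (rule 1).
All other segments surface unchanged.

2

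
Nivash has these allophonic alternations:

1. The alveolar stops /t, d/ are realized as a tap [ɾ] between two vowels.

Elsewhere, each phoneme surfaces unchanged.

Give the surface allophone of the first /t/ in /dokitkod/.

/t/ (between /i/ and /k/): rule 1 targets it, but not between two vowels → unchanged [t].

[t]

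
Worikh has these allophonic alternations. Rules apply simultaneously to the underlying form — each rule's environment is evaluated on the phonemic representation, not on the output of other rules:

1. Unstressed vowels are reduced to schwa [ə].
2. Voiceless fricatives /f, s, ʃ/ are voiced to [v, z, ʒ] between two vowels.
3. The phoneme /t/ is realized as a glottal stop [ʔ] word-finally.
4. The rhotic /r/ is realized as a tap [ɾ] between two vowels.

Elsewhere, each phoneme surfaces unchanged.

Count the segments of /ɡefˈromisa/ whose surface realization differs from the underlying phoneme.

Segments that undergo a rule: /e/ → [ə] (rule 1); /i/ → [ə] (rule 1); /s/ → [z] (rule 2); /a/ → [ə] (rule 1).
All other segments surface unchanged.

4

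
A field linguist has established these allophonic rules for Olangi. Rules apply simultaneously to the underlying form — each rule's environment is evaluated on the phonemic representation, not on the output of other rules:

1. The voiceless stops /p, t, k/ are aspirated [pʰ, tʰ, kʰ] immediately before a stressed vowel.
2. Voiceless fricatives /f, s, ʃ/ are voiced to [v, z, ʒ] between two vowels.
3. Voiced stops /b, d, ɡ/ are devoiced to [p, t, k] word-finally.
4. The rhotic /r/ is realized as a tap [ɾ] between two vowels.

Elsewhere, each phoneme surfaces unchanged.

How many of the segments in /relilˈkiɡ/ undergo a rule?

2

Segments that undergo a rule: /k/ → [kʰ] (rule 1); /ɡ/ → [k] (rule 3).
All other segments surface unchanged.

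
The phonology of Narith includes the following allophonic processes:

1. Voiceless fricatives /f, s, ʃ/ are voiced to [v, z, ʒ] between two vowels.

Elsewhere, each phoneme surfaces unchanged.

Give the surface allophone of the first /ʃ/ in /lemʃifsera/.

[ʃ]

/ʃ/ (between /m/ and /i/) fails the environment for rule 1, so it stays [ʃ].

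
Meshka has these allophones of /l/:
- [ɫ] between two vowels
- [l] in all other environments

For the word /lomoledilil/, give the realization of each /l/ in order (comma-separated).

[l], [ɫ], [ɫ], [l]

Occurrence 1 (position 1): no conditioning environment matches → elsewhere allophone [l].
Occurrence 2 (position 5): between two vowels → [ɫ].
Occurrence 3 (position 9): between two vowels → [ɫ].
Occurrence 4 (position 11): no conditioning environment matches → elsewhere allophone [l].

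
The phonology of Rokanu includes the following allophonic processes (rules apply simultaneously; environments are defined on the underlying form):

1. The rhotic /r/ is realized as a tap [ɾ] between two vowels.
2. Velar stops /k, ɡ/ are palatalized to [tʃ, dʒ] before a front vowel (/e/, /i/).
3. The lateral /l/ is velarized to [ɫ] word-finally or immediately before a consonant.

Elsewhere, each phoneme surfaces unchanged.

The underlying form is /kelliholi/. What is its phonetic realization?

[tʃeɫliholi]

/k/ meets the environment for rule 2 (before a front vowel) → [tʃ].
/e/ (between /k/ and /l/) is unaffected → [e].
/l/ (between /e/ and /l/) occurs word-finally or immediately before a consonant → [ɫ] by rule 3.
/l/ (between /l/ and /i/) fails the environment for rule 3, so it stays [l].
/i/ stays [i].
/h/ stays [h].
/o/ (between /h/ and /l/): no rule targets it → [o].
/l/ (between /o/ and /i/) fails the environment for rule 3, so it stays [l].
/i/ stays [i].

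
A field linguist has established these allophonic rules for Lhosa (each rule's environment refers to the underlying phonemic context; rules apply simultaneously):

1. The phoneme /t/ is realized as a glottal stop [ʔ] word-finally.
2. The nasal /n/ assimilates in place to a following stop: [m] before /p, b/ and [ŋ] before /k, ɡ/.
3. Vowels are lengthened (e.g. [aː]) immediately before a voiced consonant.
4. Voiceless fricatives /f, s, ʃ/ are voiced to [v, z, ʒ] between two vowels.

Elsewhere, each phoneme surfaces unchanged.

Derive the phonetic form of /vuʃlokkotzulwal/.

[vuʃlokkotzuːlwaːl]

/v/ — not in any rule's target class → [v].
/u/ — between /v/ and /ʃ/; rule 3 does not apply here → [u].
/ʃ/ — between /u/ and /l/; rule 4 does not apply here → [ʃ].
/l/ (between /ʃ/ and /o/) is unaffected → [l].
/o/ (between /l/ and /k/): rule 3 targets it, but not before a voiced consonant → unchanged [o].
/k/ — not in any rule's target class → [k].
/k/ — not in any rule's target class → [k].
/o/ (between /k/ and /t/): rule 3 targets it, but not before a voiced consonant → unchanged [o].
/t/ — between /o/ and /z/; rule 1 does not apply here → [t].
/z/ (between /t/ and /u/) is unaffected → [z].
/u/ (between /z/ and /l/) occurs before a voiced consonant → [uː] by rule 3.
/l/ — not in any rule's target class → [l].
/w/ (between /l/ and /a/): no rule targets it → [w].
/a/ (between /w/ and /l/): before a voiced consonant, so rule 3 applies → [aː].
/l/ — not in any rule's target class → [l].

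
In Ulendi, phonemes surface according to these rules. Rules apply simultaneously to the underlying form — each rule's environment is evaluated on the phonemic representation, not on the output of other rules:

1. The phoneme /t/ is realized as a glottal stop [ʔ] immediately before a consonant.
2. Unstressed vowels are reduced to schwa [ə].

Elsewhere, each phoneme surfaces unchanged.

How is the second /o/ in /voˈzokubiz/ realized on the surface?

[o]

/o/ (between /z/ and /k/) fails the environment for rule 2, so it stays [o].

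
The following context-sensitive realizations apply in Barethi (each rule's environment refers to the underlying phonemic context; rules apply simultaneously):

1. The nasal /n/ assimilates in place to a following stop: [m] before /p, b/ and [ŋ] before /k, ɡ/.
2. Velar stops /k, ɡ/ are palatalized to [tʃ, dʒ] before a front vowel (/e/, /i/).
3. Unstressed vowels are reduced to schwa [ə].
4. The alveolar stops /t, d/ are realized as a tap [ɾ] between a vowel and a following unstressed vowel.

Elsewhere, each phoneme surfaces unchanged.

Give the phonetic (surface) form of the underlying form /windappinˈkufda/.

[wəndəppəŋˈkufdə]

/w/ (word-initial): no rule targets it → [w].
/i/ — between /w/ and /n/, in an unstressed syllable — surfaces as [ə] (rule 3).
/n/ — between /i/ and /d/; rule 1 does not apply here → [n].
/d/ (between /n/ and /a/) is in the target of rule 4 but the environment (between a vowel and a following unstressed vowel) is not met → [d].
/a/ (between /d/ and /p/): in an unstressed syllable, so rule 3 applies → [ə].
/p/ stays [p].
/p/ — not in any rule's target class → [p].
/i/ meets the environment for rule 3 (in an unstressed syllable) → [ə].
/n/ (between /i/ and /k/) occurs before a labial or velar stop → [ŋ] by rule 1.
/k/ — between /n/ and /u/; rule 2 does not apply here → [k].
/u/ (between /k/ and /f/): rule 3 targets it, but not in an unstressed syllable → unchanged [u].
/f/ — not in any rule's target class → [f].
/d/ (between /f/ and /a/): rule 4 targets it, but not between a vowel and a following unstressed vowel → unchanged [d].
/a/ (word-final): in an unstressed syllable, so rule 3 applies → [ə].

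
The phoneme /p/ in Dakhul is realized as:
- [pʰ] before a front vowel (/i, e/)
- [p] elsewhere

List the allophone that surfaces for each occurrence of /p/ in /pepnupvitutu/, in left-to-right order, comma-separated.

Occurrence 1 (position 1): before a front vowel (/i, e/) → [pʰ].
Occurrence 2 (position 3): no conditioning environment matches → elsewhere allophone [p].
Occurrence 3 (position 6): no conditioning environment matches → elsewhere allophone [p].

[pʰ], [p], [p]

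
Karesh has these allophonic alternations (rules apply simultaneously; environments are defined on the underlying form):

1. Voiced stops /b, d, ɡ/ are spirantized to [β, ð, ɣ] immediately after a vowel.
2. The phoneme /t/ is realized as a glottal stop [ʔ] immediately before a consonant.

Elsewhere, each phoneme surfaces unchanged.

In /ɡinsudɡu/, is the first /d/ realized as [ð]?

Yes

/d/ (between /u/ and /ɡ/): immediately after a vowel, so rule 1 applies → [ð].
The actual realization is [ð], which matches [ð].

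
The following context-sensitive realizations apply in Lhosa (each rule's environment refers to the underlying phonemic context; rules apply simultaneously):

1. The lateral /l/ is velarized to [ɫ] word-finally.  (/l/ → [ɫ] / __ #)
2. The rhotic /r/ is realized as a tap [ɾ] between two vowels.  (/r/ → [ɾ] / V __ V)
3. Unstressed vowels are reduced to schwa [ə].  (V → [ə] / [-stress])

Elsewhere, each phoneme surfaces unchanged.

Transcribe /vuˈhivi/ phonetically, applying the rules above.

[vəˈhivə]

/v/ (word-initial): no rule targets it → [v].
/u/ (between /v/ and /h/): in an unstressed syllable, so rule 3 applies → [ə].
/h/ stays [h].
/i/ — between /h/ and /v/; rule 3 does not apply here → [i].
/v/ — not in any rule's target class → [v].
/i/ — word-final, in an unstressed syllable — surfaces as [ə] (rule 3).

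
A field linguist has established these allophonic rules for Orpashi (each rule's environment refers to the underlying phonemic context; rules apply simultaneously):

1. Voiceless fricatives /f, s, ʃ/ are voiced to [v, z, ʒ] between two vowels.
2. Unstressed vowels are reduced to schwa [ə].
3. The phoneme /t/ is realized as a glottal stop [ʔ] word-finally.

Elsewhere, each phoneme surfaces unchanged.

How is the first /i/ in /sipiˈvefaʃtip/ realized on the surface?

[ə]

/i/ — between /s/ and /p/, in an unstressed syllable — surfaces as [ə] (rule 2).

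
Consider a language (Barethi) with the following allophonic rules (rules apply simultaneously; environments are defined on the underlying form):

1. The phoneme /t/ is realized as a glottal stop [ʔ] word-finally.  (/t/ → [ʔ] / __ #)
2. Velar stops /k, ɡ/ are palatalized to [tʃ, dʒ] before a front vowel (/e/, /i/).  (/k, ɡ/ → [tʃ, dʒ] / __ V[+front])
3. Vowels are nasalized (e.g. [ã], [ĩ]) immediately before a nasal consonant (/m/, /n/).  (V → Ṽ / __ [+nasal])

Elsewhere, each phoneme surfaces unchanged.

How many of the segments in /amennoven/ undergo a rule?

3

Segments that undergo a rule: /a/ → [ã] (rule 3); /e/ → [ẽ] (rule 3); /e/ → [ẽ] (rule 3).
All other segments surface unchanged.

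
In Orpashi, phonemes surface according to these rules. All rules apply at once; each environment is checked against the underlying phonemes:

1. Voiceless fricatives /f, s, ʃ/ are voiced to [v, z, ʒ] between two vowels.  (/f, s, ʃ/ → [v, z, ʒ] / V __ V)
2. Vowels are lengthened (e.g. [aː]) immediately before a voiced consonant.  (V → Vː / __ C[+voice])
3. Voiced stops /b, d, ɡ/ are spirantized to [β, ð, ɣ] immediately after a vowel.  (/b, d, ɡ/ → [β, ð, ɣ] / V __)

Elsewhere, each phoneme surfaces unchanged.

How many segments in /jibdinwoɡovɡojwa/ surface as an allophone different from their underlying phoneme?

7

Segments that undergo a rule: /i/ → [iː] (rule 2); /b/ → [β] (rule 3); /i/ → [iː] (rule 2); /o/ → [oː] (rule 2); /ɡ/ → [ɣ] (rule 3); /o/ → [oː] (rule 2); /o/ → [oː] (rule 2).
All other segments surface unchanged.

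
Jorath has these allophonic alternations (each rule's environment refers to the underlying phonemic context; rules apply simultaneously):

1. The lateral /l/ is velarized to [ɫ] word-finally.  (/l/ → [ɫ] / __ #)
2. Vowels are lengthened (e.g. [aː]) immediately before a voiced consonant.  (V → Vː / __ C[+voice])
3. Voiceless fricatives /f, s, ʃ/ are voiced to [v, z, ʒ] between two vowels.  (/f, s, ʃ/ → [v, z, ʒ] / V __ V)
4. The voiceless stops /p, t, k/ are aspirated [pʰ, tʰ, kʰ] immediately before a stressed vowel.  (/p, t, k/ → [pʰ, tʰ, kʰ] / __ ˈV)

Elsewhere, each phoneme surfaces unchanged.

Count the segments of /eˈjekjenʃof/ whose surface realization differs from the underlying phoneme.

2

Segments that undergo a rule: /e/ → [eː] (rule 2); /e/ → [eː] (rule 2).
All other segments surface unchanged.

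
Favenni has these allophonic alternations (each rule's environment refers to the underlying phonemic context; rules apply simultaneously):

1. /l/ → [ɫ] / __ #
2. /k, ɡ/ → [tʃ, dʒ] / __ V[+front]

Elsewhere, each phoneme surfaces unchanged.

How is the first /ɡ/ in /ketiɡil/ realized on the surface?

/ɡ/ — between /i/ and /i/, before a front vowel — surfaces as [dʒ] (rule 2).

[dʒ]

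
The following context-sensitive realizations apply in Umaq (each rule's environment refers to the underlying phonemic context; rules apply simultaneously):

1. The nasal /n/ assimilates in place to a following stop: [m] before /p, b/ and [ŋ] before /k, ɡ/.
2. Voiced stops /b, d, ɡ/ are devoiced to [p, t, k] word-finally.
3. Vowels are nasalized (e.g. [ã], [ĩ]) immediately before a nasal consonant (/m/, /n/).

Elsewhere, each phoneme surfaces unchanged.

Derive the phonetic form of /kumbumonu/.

[kũmbũmõnu]

/k/ (word-initial) is unaffected → [k].
/u/ meets the environment for rule 3 (before a nasal consonant) → [ũ].
/m/ (between /u/ and /b/): no rule targets it → [m].
/b/ (between /m/ and /u/) fails the environment for rule 2, so it stays [b].
/u/ — between /b/ and /m/, before a nasal consonant — surfaces as [ũ] (rule 3).
/m/ (between /u/ and /o/): no rule targets it → [m].
/o/ (between /m/ and /n/) occurs before a nasal consonant → [õ] by rule 3.
/n/ (between /o/ and /u/): rule 1 targets it, but not before a labial or velar stop → unchanged [n].
/u/ (word-final): rule 3 targets it, but not before a nasal consonant → unchanged [u].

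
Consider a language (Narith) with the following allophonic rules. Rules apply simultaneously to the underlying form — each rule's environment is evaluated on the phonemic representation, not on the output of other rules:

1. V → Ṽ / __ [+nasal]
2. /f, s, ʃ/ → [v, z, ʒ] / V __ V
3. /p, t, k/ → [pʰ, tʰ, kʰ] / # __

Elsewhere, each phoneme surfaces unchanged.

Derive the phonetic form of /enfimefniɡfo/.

/e/ meets the environment for rule 1 (before a nasal consonant) → [ẽ].
/n/ — not in any rule's target class → [n].
/f/ (between /n/ and /i/) fails the environment for rule 2, so it stays [f].
/i/ (between /f/ and /m/) occurs before a nasal consonant → [ĩ] by rule 1.
/m/ (between /i/ and /e/): no rule targets it → [m].
/e/ (between /m/ and /f/) fails the environment for rule 1, so it stays [e].
/f/ (between /e/ and /n/) is in the target of rule 2 but the environment (between two vowels) is not met → [f].
/n/ (between /f/ and /i/) is unaffected → [n].
/i/ (between /n/ and /ɡ/) fails the environment for rule 1, so it stays [i].
/ɡ/ — not in any rule's target class → [ɡ].
/f/ (between /ɡ/ and /o/) is in the target of rule 2 but the environment (between two vowels) is not met → [f].
/o/ (word-final) fails the environment for rule 1, so it stays [o].

[ẽnfĩmefniɡfo]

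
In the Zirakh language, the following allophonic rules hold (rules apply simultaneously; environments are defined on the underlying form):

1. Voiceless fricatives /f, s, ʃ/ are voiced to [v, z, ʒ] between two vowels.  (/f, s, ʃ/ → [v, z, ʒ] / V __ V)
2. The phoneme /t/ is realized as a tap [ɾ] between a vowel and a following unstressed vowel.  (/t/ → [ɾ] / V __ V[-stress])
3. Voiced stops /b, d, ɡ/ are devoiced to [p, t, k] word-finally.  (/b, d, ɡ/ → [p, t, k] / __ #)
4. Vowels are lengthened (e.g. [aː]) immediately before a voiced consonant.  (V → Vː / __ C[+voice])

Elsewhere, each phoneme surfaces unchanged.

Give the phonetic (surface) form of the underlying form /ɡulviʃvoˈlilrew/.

/ɡ/ (word-initial) is in the target of rule 3 but the environment (word-finally) is not met → [ɡ].
/u/ (between /ɡ/ and /l/): before a voiced consonant, so rule 4 applies → [uː].
/l/ (between /u/ and /v/): no rule targets it → [l].
/v/ (between /l/ and /i/): no rule targets it → [v].
/i/ — between /v/ and /ʃ/; rule 4 does not apply here → [i].
/ʃ/ (between /i/ and /v/) fails the environment for rule 1, so it stays [ʃ].
/v/ stays [v].
/o/ meets the environment for rule 4 (before a voiced consonant) → [oː].
/l/ stays [l].
/i/ (between /l/ and /l/) occurs before a voiced consonant → [iː] by rule 4.
/l/ (between /i/ and /r/) is unaffected → [l].
/r/ — not in any rule's target class → [r].
/e/ meets the environment for rule 4 (before a voiced consonant) → [eː].
/w/ stays [w].

[ɡuːlviʃvoːˈliːlreːw]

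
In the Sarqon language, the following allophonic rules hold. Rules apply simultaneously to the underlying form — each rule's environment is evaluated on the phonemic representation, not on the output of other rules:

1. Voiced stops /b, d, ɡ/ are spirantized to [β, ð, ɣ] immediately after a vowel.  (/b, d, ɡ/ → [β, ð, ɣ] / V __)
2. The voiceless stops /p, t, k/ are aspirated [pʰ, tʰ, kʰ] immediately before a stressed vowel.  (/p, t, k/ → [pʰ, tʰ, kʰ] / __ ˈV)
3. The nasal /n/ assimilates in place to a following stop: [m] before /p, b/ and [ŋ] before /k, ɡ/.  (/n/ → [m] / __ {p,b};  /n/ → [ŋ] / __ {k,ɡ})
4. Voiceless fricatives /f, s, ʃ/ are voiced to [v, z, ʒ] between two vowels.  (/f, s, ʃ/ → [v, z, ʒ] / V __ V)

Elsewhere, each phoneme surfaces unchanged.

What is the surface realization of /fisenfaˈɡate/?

[fizenfaˈɣate]

/f/ (word-initial): rule 4 targets it, but not between two vowels → unchanged [f].
/i/ — not in any rule's target class → [i].
/s/ — between /i/ and /e/, between two vowels — surfaces as [z] (rule 4).
/e/ — not in any rule's target class → [e].
/n/ (between /e/ and /f/): rule 3 targets it, but not before a labial or velar stop → unchanged [n].
/f/ (between /n/ and /a/): rule 4 targets it, but not between two vowels → unchanged [f].
/a/ stays [a].
/ɡ/ — between /a/ and /a/, immediately after a vowel — surfaces as [ɣ] (rule 1).
/a/ stays [a].
/t/ — between /a/ and /e/; rule 2 does not apply here → [t].
/e/ (word-final) is unaffected → [e].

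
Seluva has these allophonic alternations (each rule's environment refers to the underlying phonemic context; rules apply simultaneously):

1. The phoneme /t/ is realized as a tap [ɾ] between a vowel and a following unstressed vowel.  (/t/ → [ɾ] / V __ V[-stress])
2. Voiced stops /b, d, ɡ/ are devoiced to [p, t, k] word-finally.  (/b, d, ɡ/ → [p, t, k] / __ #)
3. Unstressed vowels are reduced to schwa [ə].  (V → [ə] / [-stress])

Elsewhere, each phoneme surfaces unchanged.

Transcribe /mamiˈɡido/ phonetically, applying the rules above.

/m/ (word-initial): no rule targets it → [m].
/a/ meets the environment for rule 3 (in an unstressed syllable) → [ə].
/m/ stays [m].
/i/ (between /m/ and /ɡ/): in an unstressed syllable, so rule 3 applies → [ə].
/ɡ/ (between /i/ and /i/): rule 2 targets it, but not word-finally → unchanged [ɡ].
/i/ (between /ɡ/ and /d/) fails the environment for rule 3, so it stays [i].
/d/ (between /i/ and /o/) is in the target of rule 2 but the environment (word-finally) is not met → [d].
Rule 3 applies to /o/ (word-final: in an unstressed syllable) → [ə].

[məməˈɡidə]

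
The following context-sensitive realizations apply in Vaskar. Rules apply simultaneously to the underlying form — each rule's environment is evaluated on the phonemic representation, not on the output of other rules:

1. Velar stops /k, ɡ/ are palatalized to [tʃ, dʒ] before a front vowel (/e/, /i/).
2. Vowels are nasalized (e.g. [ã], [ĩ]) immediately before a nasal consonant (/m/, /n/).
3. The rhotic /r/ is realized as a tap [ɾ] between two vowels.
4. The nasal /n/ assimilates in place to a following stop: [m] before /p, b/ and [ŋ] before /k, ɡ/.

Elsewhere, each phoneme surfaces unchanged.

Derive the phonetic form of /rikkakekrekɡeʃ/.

/r/ — word-initial; rule 3 does not apply here → [r].
/i/ (between /r/ and /k/): rule 2 targets it, but not before a nasal consonant → unchanged [i].
/k/ — between /i/ and /k/; rule 1 does not apply here → [k].
/k/ (between /k/ and /a/): rule 1 targets it, but not before a front vowel → unchanged [k].
/a/ (between /k/ and /k/): rule 2 targets it, but not before a nasal consonant → unchanged [a].
/k/ (between /a/ and /e/): before a front vowel, so rule 1 applies → [tʃ].
/e/ (between /k/ and /k/): rule 2 targets it, but not before a nasal consonant → unchanged [e].
/k/ (between /e/ and /r/) fails the environment for rule 1, so it stays [k].
/r/ — between /k/ and /e/; rule 3 does not apply here → [r].
/e/ (between /r/ and /k/): rule 2 targets it, but not before a nasal consonant → unchanged [e].
/k/ (between /e/ and /ɡ/) fails the environment for rule 1, so it stays [k].
/ɡ/ (between /k/ and /e/): before a front vowel, so rule 1 applies → [dʒ].
/e/ (between /ɡ/ and /ʃ/): rule 2 targets it, but not before a nasal consonant → unchanged [e].
/ʃ/ (word-final) is unaffected → [ʃ].

[rikkatʃekrekdʒeʃ]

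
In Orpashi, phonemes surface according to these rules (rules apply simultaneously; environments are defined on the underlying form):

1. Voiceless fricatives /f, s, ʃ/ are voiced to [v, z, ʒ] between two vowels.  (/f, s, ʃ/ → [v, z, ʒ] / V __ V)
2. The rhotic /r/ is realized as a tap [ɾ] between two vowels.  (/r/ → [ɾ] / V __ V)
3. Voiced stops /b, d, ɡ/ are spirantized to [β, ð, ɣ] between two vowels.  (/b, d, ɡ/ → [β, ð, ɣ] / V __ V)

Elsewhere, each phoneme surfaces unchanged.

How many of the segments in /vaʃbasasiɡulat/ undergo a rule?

3

Segments that undergo a rule: /s/ → [z] (rule 1); /s/ → [z] (rule 1); /ɡ/ → [ɣ] (rule 3).
All other segments surface unchanged.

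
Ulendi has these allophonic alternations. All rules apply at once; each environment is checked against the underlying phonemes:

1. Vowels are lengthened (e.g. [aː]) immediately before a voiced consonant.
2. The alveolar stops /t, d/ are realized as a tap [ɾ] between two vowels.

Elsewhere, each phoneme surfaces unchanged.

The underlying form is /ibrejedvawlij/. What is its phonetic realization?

Rule 1 applies to /i/ (word-initial: before a voiced consonant) → [iː].
/b/ (between /i/ and /r/): no rule targets it → [b].
/r/ — not in any rule's target class → [r].
/e/ (between /r/ and /j/) occurs before a voiced consonant → [eː] by rule 1.
/j/ — not in any rule's target class → [j].
/e/ (between /j/ and /d/): before a voiced consonant, so rule 1 applies → [eː].
/d/ (between /e/ and /v/) is in the target of rule 2 but the environment (between two vowels) is not met → [d].
/v/ (between /d/ and /a/) is unaffected → [v].
/a/ — between /v/ and /w/, before a voiced consonant — surfaces as [aː] (rule 1).
/w/ (between /a/ and /l/) is unaffected → [w].
/l/ stays [l].
/i/ — between /l/ and /j/, before a voiced consonant — surfaces as [iː] (rule 1).
/j/ (word-final): no rule targets it → [j].

[iːbreːjeːdvaːwliːj]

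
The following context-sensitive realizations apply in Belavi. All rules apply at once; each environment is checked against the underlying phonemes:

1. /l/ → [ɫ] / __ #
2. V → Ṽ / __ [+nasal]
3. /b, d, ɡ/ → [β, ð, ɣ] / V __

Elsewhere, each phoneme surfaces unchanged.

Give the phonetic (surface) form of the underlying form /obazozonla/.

[oβazozõnla]

/o/ (word-initial): rule 2 targets it, but not before a nasal consonant → unchanged [o].
/b/ meets the environment for rule 3 (immediately after a vowel) → [β].
/a/ (between /b/ and /z/): rule 2 targets it, but not before a nasal consonant → unchanged [a].
/z/ (between /a/ and /o/): no rule targets it → [z].
/o/ (between /z/ and /z/): rule 2 targets it, but not before a nasal consonant → unchanged [o].
/z/ (between /o/ and /o/) is unaffected → [z].
/o/ (between /z/ and /n/): before a nasal consonant, so rule 2 applies → [õ].
/n/ — not in any rule's target class → [n].
/l/ — between /n/ and /a/; rule 1 does not apply here → [l].
/a/ (word-final) is in the target of rule 2 but the environment (before a nasal consonant) is not met → [a].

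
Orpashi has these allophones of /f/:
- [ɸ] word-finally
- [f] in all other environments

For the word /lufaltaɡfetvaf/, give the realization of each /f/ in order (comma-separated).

[f], [f], [ɸ]

Occurrence 1 (position 3): no conditioning environment matches → elsewhere allophone [f].
Occurrence 2 (position 9): no conditioning environment matches → elsewhere allophone [f].
Occurrence 3 (position 14): word-finally → [ɸ].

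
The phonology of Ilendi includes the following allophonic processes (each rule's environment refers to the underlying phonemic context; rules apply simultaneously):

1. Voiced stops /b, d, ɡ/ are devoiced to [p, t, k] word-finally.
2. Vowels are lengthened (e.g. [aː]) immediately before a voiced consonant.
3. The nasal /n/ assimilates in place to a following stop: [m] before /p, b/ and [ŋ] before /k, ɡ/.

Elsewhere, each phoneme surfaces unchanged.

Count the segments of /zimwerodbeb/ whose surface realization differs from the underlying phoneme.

5

Segments that undergo a rule: /i/ → [iː] (rule 2); /e/ → [eː] (rule 2); /o/ → [oː] (rule 2); /e/ → [eː] (rule 2); /b/ → [p] (rule 1).
All other segments surface unchanged.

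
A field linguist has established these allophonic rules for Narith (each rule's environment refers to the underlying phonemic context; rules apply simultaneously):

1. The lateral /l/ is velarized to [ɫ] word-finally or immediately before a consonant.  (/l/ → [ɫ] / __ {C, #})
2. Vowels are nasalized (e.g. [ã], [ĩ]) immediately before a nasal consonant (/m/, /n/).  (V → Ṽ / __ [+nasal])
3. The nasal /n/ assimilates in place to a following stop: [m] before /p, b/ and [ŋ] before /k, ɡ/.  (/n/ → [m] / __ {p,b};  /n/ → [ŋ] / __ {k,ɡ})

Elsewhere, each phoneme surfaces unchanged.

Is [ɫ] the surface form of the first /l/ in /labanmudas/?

/l/ (word-initial): rule 1 targets it, but not word-finally or immediately before a consonant → unchanged [l].
The actual realization is [l], not [ɫ].

No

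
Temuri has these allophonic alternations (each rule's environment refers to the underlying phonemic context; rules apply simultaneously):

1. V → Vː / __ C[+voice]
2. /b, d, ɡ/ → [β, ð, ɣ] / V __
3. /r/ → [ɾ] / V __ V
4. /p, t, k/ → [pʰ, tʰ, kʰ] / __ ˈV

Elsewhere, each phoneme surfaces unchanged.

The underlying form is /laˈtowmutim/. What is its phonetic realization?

[laˈtʰoːwmutiːm]

/l/ — not in any rule's target class → [l].
/a/ (between /l/ and /t/): rule 1 targets it, but not before a voiced consonant → unchanged [a].
/t/ (between /a/ and /o/) occurs immediately before a stressed vowel → [tʰ] by rule 4.
/o/ — between /t/ and /w/, before a voiced consonant — surfaces as [oː] (rule 1).
/w/ (between /o/ and /m/) is unaffected → [w].
/m/ stays [m].
/u/ (between /m/ and /t/) fails the environment for rule 1, so it stays [u].
/t/ (between /u/ and /i/) is in the target of rule 4 but the environment (immediately before a stressed vowel) is not met → [t].
/i/ (between /t/ and /m/) occurs before a voiced consonant → [iː] by rule 1.
/m/ stays [m].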